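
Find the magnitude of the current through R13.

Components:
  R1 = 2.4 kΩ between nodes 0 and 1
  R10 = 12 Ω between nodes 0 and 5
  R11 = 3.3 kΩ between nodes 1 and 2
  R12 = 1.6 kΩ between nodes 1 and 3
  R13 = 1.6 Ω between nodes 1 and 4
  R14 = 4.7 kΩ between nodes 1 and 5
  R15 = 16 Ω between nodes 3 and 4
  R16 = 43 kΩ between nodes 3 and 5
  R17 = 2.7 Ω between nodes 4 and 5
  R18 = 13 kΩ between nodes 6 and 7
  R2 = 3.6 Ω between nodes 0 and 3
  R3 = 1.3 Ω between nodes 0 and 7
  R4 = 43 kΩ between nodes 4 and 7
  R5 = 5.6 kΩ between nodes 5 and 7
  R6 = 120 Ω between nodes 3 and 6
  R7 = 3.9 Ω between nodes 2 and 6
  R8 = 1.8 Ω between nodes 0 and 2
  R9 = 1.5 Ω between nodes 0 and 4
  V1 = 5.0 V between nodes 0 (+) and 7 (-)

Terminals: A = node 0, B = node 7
Nodal analysis, taking node 7 as the 0 V reference.
Source V1 fixes V_0 = 5 V.
KCL at each unknown node (sum of currents leaving = 0; resistances in Ω):
  Node 1: (V_1 - 5)/2400 + (V_1 - V_2)/3300 + (V_1 - V_3)/1600 + (V_1 - V_4)/1.6 + (V_1 - V_5)/4700 = 0
  Node 2: (V_2 - V_6)/3.9 + (V_2 - 5)/1.8 + (V_2 - V_1)/3300 = 0
  Node 3: (V_3 - 5)/3.6 + (V_3 - V_6)/120 + (V_3 - V_1)/1600 + (V_3 - V_4)/16 + (V_3 - V_5)/43000 = 0
  Node 4: (V_4 - 0)/43000 + (V_4 - 5)/1.5 + (V_4 - V_1)/1.6 + (V_4 - V_3)/16 + (V_4 - V_5)/2.7 = 0
  Node 5: (V_5 - 0)/5600 + (V_5 - 5)/12 + (V_5 - V_1)/4700 + (V_5 - V_3)/43000 + (V_5 - V_4)/2.7 = 0
  Node 6: (V_6 - V_3)/120 + (V_6 - V_2)/3.9 + (V_6 - 0)/13000 = 0
Collecting terms (coefficients in siemens):
  0.6266·V_1 - 0.000303·V_2 - 0.000625·V_3 - 0.625·V_4 - 0.0002128·V_5 = 0.002083
  0.8123·V_2 - 0.000303·V_1 - 0.2564·V_6 = 2.778
  0.3493·V_3 - 0.000625·V_1 - 0.0625·V_4 - 0.00002326·V_5 - 0.008333·V_6 = 1.389
  1.725·V_4 - 0.625·V_1 - 0.0625·V_3 - 0.3704·V_5 = 3.333
  0.4541·V_5 - 0.0002128·V_1 - 0.00002326·V_3 - 0.3704·V_4 = 0.4167
  0.2648·V_6 - 0.2564·V_2 - 0.008333·V_3 = 0
Solving these 6 simultaneous equations (Gaussian elimination) gives:
  V_1 = 4.999 V, V_2 = 4.999 V, V_3 = 5 V, V_4 = 4.999 V
  V_5 = 4.997 V, V_6 = 4.998 V
I_R13 = (V_1 - V_4)/R13 = (4.999 - 4.999)/1.6 = 0.0000007164 A
|I_R13| = 0.0000007164 A

Final answer: |I_R13| = 7.164e-07 A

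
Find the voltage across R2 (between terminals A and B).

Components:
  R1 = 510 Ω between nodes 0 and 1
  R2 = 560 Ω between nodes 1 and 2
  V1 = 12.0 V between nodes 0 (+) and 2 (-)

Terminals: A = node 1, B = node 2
R1 and R2 are in series across V1 (node 0 → node 1 → node 2), and the output A–B is taken across R2, so this is a voltage divider.
Series current: I = V1/(R1 + R2) = 12/(510 + 560) = 12/1070 = 0.01121 A
V_R2 = I × R2 = V1 × R2/(R1 + R2) = 12 × 560/1070 = 6.28 V

Final answer: 6.28 V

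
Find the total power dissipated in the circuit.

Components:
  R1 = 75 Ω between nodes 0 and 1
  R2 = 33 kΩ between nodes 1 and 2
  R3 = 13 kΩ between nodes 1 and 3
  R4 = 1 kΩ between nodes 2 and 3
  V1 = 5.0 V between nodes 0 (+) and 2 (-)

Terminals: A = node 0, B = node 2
Nodal analysis, taking node 2 as the 0 V reference.
Source V1 fixes V_0 = 5 V.
KCL at each unknown node (sum of currents leaving = 0; resistances in Ω):
  Node 1: (V_1 - 5)/75 + (V_1 - 0)/33000 + (V_1 - V_3)/13000 = 0
  Node 3: (V_3 - V_1)/13000 + (V_3 - 0)/1000 = 0
Collecting terms (coefficients in siemens):
  0.01344·V_1 - 0.00007692·V_3 = 0.06667
  0.001077·V_3 - 0.00007692·V_1 = 0
Determinant D = (0.01344)(0.001077) - (-0.00007692)(-0.00007692) = 0.00001447
V_1 = [(0.06667)(0.001077) - (-0.00007692)(0)]/D = 4.962 V
V_3 = [(0.01344)(0) - (0.06667)(-0.00007692)]/D = 0.3544 V
Power in each resistor, P = (ΔV)²/R:
  P_R1 = (5 - 4.962)²/75 = 0.00001911 W
  P_R2 = (4.962 - 0)²/33000 = 0.0007461 W
  P_R3 = (4.962 - 0.3544)²/13000 = 0.001633 W
  P_R4 = (0 - 0.3544)²/1000 = 0.0001256 W
P_total = P_R1 + P_R2 + P_R3 + P_R4 = 0.002524 W

Final answer: 0.002524 W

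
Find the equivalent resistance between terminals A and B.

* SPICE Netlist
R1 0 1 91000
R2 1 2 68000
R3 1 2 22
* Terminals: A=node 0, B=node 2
Reduce the network between node 0 (A) and node 2 (B) by series/parallel combination:
  Rp1 = R2 ‖ R3 (parallel, both between nodes 1 and 2) = 1/(1/68000 + 1/22) = 21.99 Ω
  Rs1 = R1 + Rp1 (series, joined only at node 1) = 91000 + 21.99 = 91020 Ω
R_eq = 91.02 kΩ

Final answer: 91.02 kΩ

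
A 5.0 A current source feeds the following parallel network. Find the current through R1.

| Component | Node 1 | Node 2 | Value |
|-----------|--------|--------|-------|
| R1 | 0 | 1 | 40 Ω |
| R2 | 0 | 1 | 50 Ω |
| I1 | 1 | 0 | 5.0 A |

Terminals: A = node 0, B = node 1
All resistors sit directly between nodes 0 and 1, so they are in parallel and share one voltage V; the full source current 5 A splits among them.
1/R_par = 1/40 + 1/50 = 0.045 S  =>  R_par = 22.22 Ω
V = I × R_par = 5 × 22.22 = 111.1 V
I_R1 = V/R1 = 111.1/40 = 2.778 A

Final answer: 2.778 A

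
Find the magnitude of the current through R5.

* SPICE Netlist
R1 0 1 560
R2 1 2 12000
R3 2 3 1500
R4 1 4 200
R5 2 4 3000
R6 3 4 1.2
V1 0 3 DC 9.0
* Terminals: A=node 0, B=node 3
Nodal analysis, taking node 3 as the 0 V reference.
Source V1 fixes V_0 = 9 V.
KCL at each unknown node (sum of currents leaving = 0; resistances in Ω):
  Node 1: (V_1 - 9)/560 + (V_1 - V_2)/12000 + (V_1 - V_4)/200 = 0
  Node 2: (V_2 - V_1)/12000 + (V_2 - 0)/1500 + (V_2 - V_4)/3000 = 0
  Node 4: (V_4 - V_1)/200 + (V_4 - V_2)/3000 + (V_4 - 0)/1.2 = 0
Collecting terms (coefficients in siemens):
  0.006869·V_1 - 0.00008333·V_2 - 0.005·V_4 = 0.01607
  0.001083·V_2 - 0.00008333·V_1 - 0.0003333·V_4 = 0
  0.8387·V_4 - 0.005·V_1 - 0.0003333·V_2 = 0
Solving these 3 simultaneous equations (Gaussian elimination) gives:
  V_1 = 2.352 V, V_2 = 0.1853 V, V_4 = 0.0141 V
I_R5 = (V_2 - V_4)/R5 = (0.1853 - 0.0141)/3000 = 0.00005706 A
|I_R5| = 0.00005706 A

Final answer: |I_R5| = 5.706e-05 A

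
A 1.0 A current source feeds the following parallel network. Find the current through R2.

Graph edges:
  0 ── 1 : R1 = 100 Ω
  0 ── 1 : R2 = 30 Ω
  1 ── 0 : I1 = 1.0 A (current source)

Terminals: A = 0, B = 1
All resistors sit directly between nodes 0 and 1, so they are in parallel and share one voltage V; the full source current 1 A splits among them.
1/R_par = 1/100 + 1/30 = 0.04333 S  =>  R_par = 23.08 Ω
V = I × R_par = 1 × 23.08 = 23.08 V
I_R2 = V/R2 = 23.08/30 = 0.7692 A

Final answer: 0.7692 A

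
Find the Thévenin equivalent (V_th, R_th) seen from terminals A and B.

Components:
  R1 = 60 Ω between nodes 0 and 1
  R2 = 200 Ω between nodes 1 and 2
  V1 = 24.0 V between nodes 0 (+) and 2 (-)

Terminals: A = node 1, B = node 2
Step 1 — V_th is the open-circuit voltage V_A - V_B (nothing connected across the terminals).
Nodal analysis, taking node 2 as the 0 V reference.
Source V1 fixes V_0 = 24 V.
KCL at each unknown node (sum of currents leaving = 0; resistances in Ω):
  Node 1: (V_1 - 24)/60 + (V_1 - 0)/200 = 0
Collecting terms: 0.02167 × V_1 = 0.4  =>  V_1 = 18.46 V
V_th = V_1 - V_2 = 18.46 - 0 = 18.46 V
Step 2 — R_th: zero the source — replace V1 by a short circuit (node 2 merges into node 0) — and find the resistance seen between A (node 1) and B (node 0).
Reduce the network between node 1 (A) and node 0 (B) by series/parallel combination:
  Rp1 = R1 ‖ R2 (parallel, both between nodes 0 and 1) = 1/(1/60 + 1/200) = 46.15 Ω
R_th = 46.15 Ω

Final answer: V_th = 18.46 V, R_th = 46.15 Ω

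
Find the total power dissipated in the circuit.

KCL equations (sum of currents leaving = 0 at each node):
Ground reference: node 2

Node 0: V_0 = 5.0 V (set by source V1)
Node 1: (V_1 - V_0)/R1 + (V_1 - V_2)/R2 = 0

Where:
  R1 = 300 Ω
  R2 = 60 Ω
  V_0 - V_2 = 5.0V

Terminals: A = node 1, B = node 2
Nodal analysis, taking node 2 as the 0 V reference.
Source V1 fixes V_0 = 5 V.
KCL at each unknown node (sum of currents leaving = 0; resistances in Ω):
  Node 1: (V_1 - 5)/300 + (V_1 - 0)/60 = 0
Collecting terms: 0.02 × V_1 = 0.01667  =>  V_1 = 0.8333 V
Power in each resistor, P = (ΔV)²/R:
  P_R1 = (5 - 0.8333)²/300 = 0.05787 W
  P_R2 = (0.8333 - 0)²/60 = 0.01157 W
P_total = P_R1 + P_R2 = 0.06944 W

Final answer: 0.06944 W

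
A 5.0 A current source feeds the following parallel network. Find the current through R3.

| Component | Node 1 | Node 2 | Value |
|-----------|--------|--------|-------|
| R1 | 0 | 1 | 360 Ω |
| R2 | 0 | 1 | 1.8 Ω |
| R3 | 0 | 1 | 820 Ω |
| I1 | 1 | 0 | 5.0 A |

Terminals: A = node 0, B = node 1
All resistors sit directly between nodes 0 and 1, so they are in parallel and share one voltage V; the full source current 5 A splits among them.
1/R_par = 1/360 + 1/1.8 + 1/820 = 0.5596 S  =>  R_par = 1.787 Ω
V = I × R_par = 5 × 1.787 = 8.936 V
I_R3 = V/R3 = 8.936/820 = 0.0109 A

Final answer: 0.0109 A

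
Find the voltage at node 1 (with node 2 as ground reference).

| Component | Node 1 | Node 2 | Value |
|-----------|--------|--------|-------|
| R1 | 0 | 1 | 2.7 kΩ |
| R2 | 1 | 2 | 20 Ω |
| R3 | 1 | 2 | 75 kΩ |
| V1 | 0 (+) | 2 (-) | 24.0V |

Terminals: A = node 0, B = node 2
Nodal analysis, taking node 2 as the 0 V reference.
Source V1 fixes V_0 = 24 V.
KCL at each unknown node (sum of currents leaving = 0; resistances in Ω):
  Node 1: (V_1 - 24)/2700 + (V_1 - 0)/20 + (V_1 - 0)/75000 = 0
Collecting terms: 0.05038 × V_1 = 0.008889  =>  V_1 = 0.1764 V
The requested potential is V_1 = 0.1764 V.

Final answer: V_1 = 0.1764 V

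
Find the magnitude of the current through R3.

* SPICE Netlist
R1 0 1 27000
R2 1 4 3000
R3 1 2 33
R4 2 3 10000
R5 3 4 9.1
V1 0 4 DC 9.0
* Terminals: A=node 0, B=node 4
Nodal analysis, taking node 4 as the 0 V reference.
Source V1 fixes V_0 = 9 V.
KCL at each unknown node (sum of currents leaving = 0; resistances in Ω):
  Node 1: (V_1 - 9)/27000 + (V_1 - 0)/3000 + (V_1 - V_2)/33 = 0
  Node 2: (V_2 - V_1)/33 + (V_2 - V_3)/10000 = 0
  Node 3: (V_3 - V_2)/10000 + (V_3 - 0)/9.1 = 0
Collecting terms (coefficients in siemens):
  0.03067·V_1 - 0.0303·V_2 = 0.0003333
  0.0304·V_2 - 0.0303·V_1 - 0.0001·V_3 = 0
  0.11·V_3 - 0.0001·V_2 = 0
Solving these 3 simultaneous equations (Gaussian elimination) gives:
  V_1 = 0.7093 V, V_2 = 0.707 V, V_3 = 0.0006428 V
I_R3 = (V_1 - V_2)/R3 = (0.7093 - 0.707)/33 = 0.00007063 A
|I_R3| = 0.00007063 A

Final answer: |I_R3| = 7.063e-05 A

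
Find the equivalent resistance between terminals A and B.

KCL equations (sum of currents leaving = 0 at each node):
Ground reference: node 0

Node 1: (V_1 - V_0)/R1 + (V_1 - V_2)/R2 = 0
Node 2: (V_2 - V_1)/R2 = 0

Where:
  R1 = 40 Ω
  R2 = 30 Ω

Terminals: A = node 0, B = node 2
Reduce the network between node 0 (A) and node 2 (B) by series/parallel combination:
  Rs1 = R1 + R2 (series, joined only at node 1) = 40 + 30 = 70 Ω
R_eq = 70 Ω

Final answer: 70 Ω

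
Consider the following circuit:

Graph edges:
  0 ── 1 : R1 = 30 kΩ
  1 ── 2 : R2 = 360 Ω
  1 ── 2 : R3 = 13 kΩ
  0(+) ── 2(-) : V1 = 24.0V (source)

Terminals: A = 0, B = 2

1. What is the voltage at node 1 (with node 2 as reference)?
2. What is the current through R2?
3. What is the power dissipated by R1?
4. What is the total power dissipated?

Nodal analysis, taking node 2 as the 0 V reference.
Source V1 fixes V_0 = 24 V.
KCL at each unknown node (sum of currents leaving = 0; resistances in Ω):
  Node 1: (V_1 - 24)/30000 + (V_1 - 0)/360 + (V_1 - 0)/13000 = 0
Collecting terms: 0.002888 × V_1 = 0.0008  =>  V_1 = 0.277 V
Part 1:
  Read off the nodal solution: V_1 = 0.277 V
Part 2:
  I_R2 = (V_1 - V_2)/R2 = (0.277 - 0)/360 = 0.0007695 A
  Magnitude: I_R2 = 0.0007695 A
Part 3:
  I_R1 = (V_0 - V_1)/R1 = (24 - 0.277)/30000 = 0.0007908 A
  P_R1 = I_R1² × R1 = (0.0007908)² × 30000 = 0.01876 W
Part 4:
  Power in each resistor, P = (ΔV)²/R:
    P_R1 = (24 - 0.277)²/30000 = 0.01876 W
    P_R2 = (0.277 - 0)²/360 = 0.0002131 W
    P_R3 = (0.277 - 0)²/13000 = 0.000005902 W
  P_total = P_R1 + P_R2 + P_R3 = 0.01898 W

Final answers:
1. V_1 = 0.277 V
2. I_R2 = 0.0007695 A
3. P_R1 = 0.01876 W
4. P_total = 0.01898 W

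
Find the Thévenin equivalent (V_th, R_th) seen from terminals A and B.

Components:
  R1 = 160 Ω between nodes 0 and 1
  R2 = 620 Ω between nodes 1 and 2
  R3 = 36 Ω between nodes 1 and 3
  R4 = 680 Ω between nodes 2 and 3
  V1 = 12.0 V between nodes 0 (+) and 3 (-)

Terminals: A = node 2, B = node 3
Step 1 — V_th is the open-circuit voltage V_A - V_B (nothing connected across the terminals).
Nodal analysis, taking node 3 as the 0 V reference.
Source V1 fixes V_0 = 12 V.
KCL at each unknown node (sum of currents leaving = 0; resistances in Ω):
  Node 1: (V_1 - 12)/160 + (V_1 - V_2)/620 + (V_1 - 0)/36 = 0
  Node 2: (V_2 - V_1)/620 + (V_2 - 0)/680 = 0
Collecting terms (coefficients in siemens):
  0.03564·V_1 - 0.001613·V_2 = 0.075
  0.003083·V_2 - 0.001613·V_1 = 0
Determinant D = (0.03564)(0.003083) - (-0.001613)(-0.001613) = 0.0001073
V_1 = [(0.075)(0.003083) - (-0.001613)(0)]/D = 2.155 V
V_2 = [(0.03564)(0) - (0.075)(-0.001613)]/D = 1.127 V
V_th = V_2 - V_3 = 1.127 - 0 = 1.127 V
Step 2 — R_th: zero the source — replace V1 by a short circuit (node 3 merges into node 0) — and find the resistance seen between A (node 2) and B (node 0).
Reduce the network between node 2 (A) and node 0 (B) by series/parallel combination:
  Rp1 = R1 ‖ R3 (parallel, both between nodes 0 and 1) = 1/(1/160 + 1/36) = 29.39 Ω
  Rs1 = R2 + Rp1 (series, joined only at node 1) = 620 + 29.39 = 649.4 Ω
  Rp2 = R4 ‖ Rs1 (parallel, both between nodes 0 and 2) = 1/(1/680 + 1/649.4) = 332.2 Ω
R_th = 332.2 Ω

Final answer: V_th = 1.127 V, R_th = 332.2 Ω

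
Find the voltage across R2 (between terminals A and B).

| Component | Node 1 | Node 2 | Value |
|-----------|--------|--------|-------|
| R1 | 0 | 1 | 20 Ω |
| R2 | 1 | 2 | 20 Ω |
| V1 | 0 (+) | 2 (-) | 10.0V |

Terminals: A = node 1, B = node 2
R1 and R2 are in series across V1 (node 0 → node 1 → node 2), and the output A–B is taken across R2, so this is a voltage divider.
Series current: I = V1/(R1 + R2) = 10/(20 + 20) = 10/40 = 0.25 A
V_R2 = I × R2 = V1 × R2/(R1 + R2) = 10 × 20/40 = 5 V

Final answer: 5 V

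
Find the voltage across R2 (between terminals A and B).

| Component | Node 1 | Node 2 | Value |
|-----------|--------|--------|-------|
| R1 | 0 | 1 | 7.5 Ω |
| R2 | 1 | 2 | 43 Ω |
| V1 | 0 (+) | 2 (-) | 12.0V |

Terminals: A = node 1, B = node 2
R1 and R2 are in series across V1 (node 0 → node 1 → node 2), and the output A–B is taken across R2, so this is a voltage divider.
Series current: I = V1/(R1 + R2) = 12/(7.5 + 43) = 12/50.5 = 0.2376 A
V_R2 = I × R2 = V1 × R2/(R1 + R2) = 12 × 43/50.5 = 10.22 V

Final answer: 10.22 V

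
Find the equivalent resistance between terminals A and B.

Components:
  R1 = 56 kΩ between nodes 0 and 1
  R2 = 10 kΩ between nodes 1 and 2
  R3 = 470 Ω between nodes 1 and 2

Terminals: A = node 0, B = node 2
Reduce the network between node 0 (A) and node 2 (B) by series/parallel combination:
  Rp1 = R2 ‖ R3 (parallel, both between nodes 1 and 2) = 1/(1/10000 + 1/470) = 448.9 Ω
  Rs1 = R1 + Rp1 (series, joined only at node 1) = 56000 + 448.9 = 56450 Ω
R_eq = 56.45 kΩ

Final answer: 56.45 kΩ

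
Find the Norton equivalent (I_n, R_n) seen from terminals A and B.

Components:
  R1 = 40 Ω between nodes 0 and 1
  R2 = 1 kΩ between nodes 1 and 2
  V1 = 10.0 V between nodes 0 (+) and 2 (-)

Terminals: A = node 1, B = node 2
Find the Thévenin equivalent first; then I_n = V_th/R_th and R_n = R_th.
Step 1 — V_th is the open-circuit voltage V_A - V_B (nothing connected across the terminals).
Nodal analysis, taking node 2 as the 0 V reference.
Source V1 fixes V_0 = 10 V.
KCL at each unknown node (sum of currents leaving = 0; resistances in Ω):
  Node 1: (V_1 - 10)/40 + (V_1 - 0)/1000 = 0
Collecting terms: 0.026 × V_1 = 0.25  =>  V_1 = 9.615 V
V_th = V_1 - V_2 = 9.615 - 0 = 9.615 V
Step 2 — R_th: zero the source — replace V1 by a short circuit (node 2 merges into node 0) — and find the resistance seen between A (node 1) and B (node 0).
Reduce the network between node 1 (A) and node 0 (B) by series/parallel combination:
  Rp1 = R1 ‖ R2 (parallel, both between nodes 0 and 1) = 1/(1/40 + 1/1000) = 38.46 Ω
R_th = 38.46 Ω
I_n = V_th/R_th = 9.615/38.46 = 0.25 A, and R_n = R_th = 38.46 Ω

Final answer: I_n = 0.25 A, R_n = 38.46 Ω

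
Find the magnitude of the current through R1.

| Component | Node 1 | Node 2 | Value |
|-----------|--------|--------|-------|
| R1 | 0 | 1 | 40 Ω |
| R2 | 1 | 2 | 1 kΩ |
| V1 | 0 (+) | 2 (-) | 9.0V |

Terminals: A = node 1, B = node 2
Nodal analysis, taking node 2 as the 0 V reference.
Source V1 fixes V_0 = 9 V.
KCL at each unknown node (sum of currents leaving = 0; resistances in Ω):
  Node 1: (V_1 - 9)/40 + (V_1 - 0)/1000 = 0
Collecting terms: 0.026 × V_1 = 0.225  =>  V_1 = 8.654 V
I_R1 = (V_0 - V_1)/R1 = (9 - 8.654)/40 = 0.008654 A
|I_R1| = 0.008654 A

Final answer: |I_R1| = 0.008654 A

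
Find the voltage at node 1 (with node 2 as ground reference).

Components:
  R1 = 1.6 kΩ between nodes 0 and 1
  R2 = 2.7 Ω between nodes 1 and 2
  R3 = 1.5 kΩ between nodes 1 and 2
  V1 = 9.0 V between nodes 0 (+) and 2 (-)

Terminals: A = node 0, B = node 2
Nodal analysis, taking node 2 as the 0 V reference.
Source V1 fixes V_0 = 9 V.
KCL at each unknown node (sum of currents leaving = 0; resistances in Ω):
  Node 1: (V_1 - 9)/1600 + (V_1 - 0)/2.7 + (V_1 - 0)/1500 = 0
Collecting terms: 0.3717 × V_1 = 0.005625  =>  V_1 = 0.01513 V
The requested potential is V_1 = 0.01513 V.

Final answer: V_1 = 0.01513 V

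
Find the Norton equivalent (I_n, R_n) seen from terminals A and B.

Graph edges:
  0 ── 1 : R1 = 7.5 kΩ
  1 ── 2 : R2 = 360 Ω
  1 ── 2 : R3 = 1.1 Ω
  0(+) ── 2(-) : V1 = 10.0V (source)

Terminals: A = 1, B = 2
Find the Thévenin equivalent first; then I_n = V_th/R_th and R_n = R_th.
Step 1 — V_th is the open-circuit voltage V_A - V_B (nothing connected across the terminals).
Nodal analysis, taking node 2 as the 0 V reference.
Source V1 fixes V_0 = 10 V.
KCL at each unknown node (sum of currents leaving = 0; resistances in Ω):
  Node 1: (V_1 - 10)/7500 + (V_1 - 0)/360 + (V_1 - 0)/1.1 = 0
Collecting terms: 0.912 × V_1 = 0.001333  =>  V_1 = 0.001462 V
V_th = V_1 - V_2 = 0.001462 - 0 = 0.001462 V
Step 2 — R_th: zero the source — replace V1 by a short circuit (node 2 merges into node 0) — and find the resistance seen between A (node 1) and B (node 0).
Reduce the network between node 1 (A) and node 0 (B) by series/parallel combination:
  Rp1 = R1 ‖ R2 ‖ R3 (parallel, all between nodes 0 and 1) = 1/(1/7500 + 1/360 + 1/1.1) = 1.096 Ω
R_th = 1.096 Ω
I_n = V_th/R_th = 0.001462/1.096 = 0.001333 A, and R_n = R_th = 1.096 Ω

Final answer: I_n = 0.001333 A, R_n = 1.096 Ω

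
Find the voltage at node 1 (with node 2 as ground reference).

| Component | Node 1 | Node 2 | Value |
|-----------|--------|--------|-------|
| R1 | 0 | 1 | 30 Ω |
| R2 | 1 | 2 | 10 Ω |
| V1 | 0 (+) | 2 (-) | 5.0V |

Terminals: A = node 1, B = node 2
Nodal analysis, taking node 2 as the 0 V reference.
Source V1 fixes V_0 = 5 V.
KCL at each unknown node (sum of currents leaving = 0; resistances in Ω):
  Node 1: (V_1 - 5)/30 + (V_1 - 0)/10 = 0
Collecting terms: 0.1333 × V_1 = 0.1667  =>  V_1 = 1.25 V
The requested potential is V_1 = 1.25 V.

Final answer: V_1 = 1.25 V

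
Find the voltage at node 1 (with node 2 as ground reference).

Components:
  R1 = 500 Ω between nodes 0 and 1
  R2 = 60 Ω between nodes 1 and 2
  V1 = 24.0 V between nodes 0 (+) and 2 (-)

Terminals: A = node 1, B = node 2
Nodal analysis, taking node 2 as the 0 V reference.
Source V1 fixes V_0 = 24 V.
KCL at each unknown node (sum of currents leaving = 0; resistances in Ω):
  Node 1: (V_1 - 24)/500 + (V_1 - 0)/60 = 0
Collecting terms: 0.01867 × V_1 = 0.048  =>  V_1 = 2.571 V
The requested potential is V_1 = 2.571 V.

Final answer: V_1 = 2.571 V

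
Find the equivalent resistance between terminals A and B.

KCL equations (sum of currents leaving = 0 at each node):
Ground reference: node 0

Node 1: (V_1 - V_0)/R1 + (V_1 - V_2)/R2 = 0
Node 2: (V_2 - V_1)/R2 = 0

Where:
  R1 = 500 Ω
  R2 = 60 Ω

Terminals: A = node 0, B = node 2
Reduce the network between node 0 (A) and node 2 (B) by series/parallel combination:
  Rs1 = R1 + R2 (series, joined only at node 1) = 500 + 60 = 560 Ω
R_eq = 560 Ω

Final answer: 560 Ω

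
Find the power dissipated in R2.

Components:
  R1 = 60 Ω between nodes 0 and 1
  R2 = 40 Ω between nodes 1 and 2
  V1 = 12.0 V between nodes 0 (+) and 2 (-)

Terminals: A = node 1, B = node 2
Nodal analysis, taking node 2 as the 0 V reference.
Source V1 fixes V_0 = 12 V.
KCL at each unknown node (sum of currents leaving = 0; resistances in Ω):
  Node 1: (V_1 - 12)/60 + (V_1 - 0)/40 = 0
Collecting terms: 0.04167 × V_1 = 0.2  =>  V_1 = 4.8 V
I_R2 = (V_1 - V_2)/R2 = (4.8 - 0)/40 = 0.12 A
P_R2 = I_R2² × R2 = (0.12)² × 40 = 0.576 W

Final answer: 0.576 W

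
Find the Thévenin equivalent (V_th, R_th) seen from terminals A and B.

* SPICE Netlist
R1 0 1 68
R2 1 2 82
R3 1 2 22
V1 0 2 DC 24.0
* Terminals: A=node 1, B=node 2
Step 1 — V_th is the open-circuit voltage V_A - V_B (nothing connected across the terminals).
Nodal analysis, taking node 2 as the 0 V reference.
Source V1 fixes V_0 = 24 V.
KCL at each unknown node (sum of currents leaving = 0; resistances in Ω):
  Node 1: (V_1 - 24)/68 + (V_1 - 0)/82 + (V_1 - 0)/22 = 0
Collecting terms: 0.07236 × V_1 = 0.3529  =>  V_1 = 4.878 V
V_th = V_1 - V_2 = 4.878 - 0 = 4.878 V
Step 2 — R_th: zero the source — replace V1 by a short circuit (node 2 merges into node 0) — and find the resistance seen between A (node 1) and B (node 0).
Reduce the network between node 1 (A) and node 0 (B) by series/parallel combination:
  Rp1 = R1 ‖ R2 ‖ R3 (parallel, all between nodes 0 and 1) = 1/(1/68 + 1/82 + 1/22) = 13.82 Ω
R_th = 13.82 Ω

Final answer: V_th = 4.878 V, R_th = 13.82 Ω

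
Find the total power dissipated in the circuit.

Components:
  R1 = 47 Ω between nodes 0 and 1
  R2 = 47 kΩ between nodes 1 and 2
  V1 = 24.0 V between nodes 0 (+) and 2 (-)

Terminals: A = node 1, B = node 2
Nodal analysis, taking node 2 as the 0 V reference.
Source V1 fixes V_0 = 24 V.
KCL at each unknown node (sum of currents leaving = 0; resistances in Ω):
  Node 1: (V_1 - 24)/47 + (V_1 - 0)/47000 = 0
Collecting terms: 0.0213 × V_1 = 0.5106  =>  V_1 = 23.98 V
Power in each resistor, P = (ΔV)²/R:
  P_R1 = (24 - 23.98)²/47 = 0.00001223 W
  P_R2 = (23.98 - 0)²/47000 = 0.01223 W
P_total = P_R1 + P_R2 = 0.01224 W

Final answer: 0.01224 W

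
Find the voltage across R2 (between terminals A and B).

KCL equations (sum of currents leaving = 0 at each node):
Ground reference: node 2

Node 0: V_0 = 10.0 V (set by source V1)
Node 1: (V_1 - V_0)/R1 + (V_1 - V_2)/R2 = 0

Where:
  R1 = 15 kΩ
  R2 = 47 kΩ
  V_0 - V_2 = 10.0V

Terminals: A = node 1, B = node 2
R1 and R2 are in series across V1 (node 0 → node 1 → node 2), and the output A–B is taken across R2, so this is a voltage divider.
Series current: I = V1/(R1 + R2) = 10/(15000 + 47000) = 10/62000 = 0.0001613 A
V_R2 = I × R2 = V1 × R2/(R1 + R2) = 10 × 47000/62000 = 7.581 V

Final answer: 7.581 V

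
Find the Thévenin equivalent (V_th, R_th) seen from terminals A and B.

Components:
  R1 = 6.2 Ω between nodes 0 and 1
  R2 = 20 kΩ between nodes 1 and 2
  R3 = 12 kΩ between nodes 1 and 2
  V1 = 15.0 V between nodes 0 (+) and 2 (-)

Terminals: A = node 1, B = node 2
Step 1 — V_th is the open-circuit voltage V_A - V_B (nothing connected across the terminals).
Nodal analysis, taking node 2 as the 0 V reference.
Source V1 fixes V_0 = 15 V.
KCL at each unknown node (sum of currents leaving = 0; resistances in Ω):
  Node 1: (V_1 - 15)/6.2 + (V_1 - 0)/20000 + (V_1 - 0)/12000 = 0
Collecting terms: 0.1614 × V_1 = 2.419  =>  V_1 = 14.99 V
V_th = V_1 - V_2 = 14.99 - 0 = 14.99 V
Step 2 — R_th: zero the source — replace V1 by a short circuit (node 2 merges into node 0) — and find the resistance seen between A (node 1) and B (node 0).
Reduce the network between node 1 (A) and node 0 (B) by series/parallel combination:
  Rp1 = R1 ‖ R2 ‖ R3 (parallel, all between nodes 0 and 1) = 1/(1/6.2 + 1/20000 + 1/12000) = 6.195 Ω
R_th = 6.195 Ω

Final answer: V_th = 14.99 V, R_th = 6.195 Ω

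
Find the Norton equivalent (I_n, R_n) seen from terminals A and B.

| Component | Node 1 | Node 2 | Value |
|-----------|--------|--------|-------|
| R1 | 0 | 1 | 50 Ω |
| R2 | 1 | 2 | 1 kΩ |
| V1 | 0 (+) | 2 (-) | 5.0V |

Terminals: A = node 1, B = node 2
Find the Thévenin equivalent first; then I_n = V_th/R_th and R_n = R_th.
Step 1 — V_th is the open-circuit voltage V_A - V_B (nothing connected across the terminals).
Nodal analysis, taking node 2 as the 0 V reference.
Source V1 fixes V_0 = 5 V.
KCL at each unknown node (sum of currents leaving = 0; resistances in Ω):
  Node 1: (V_1 - 5)/50 + (V_1 - 0)/1000 = 0
Collecting terms: 0.021 × V_1 = 0.1  =>  V_1 = 4.762 V
V_th = V_1 - V_2 = 4.762 - 0 = 4.762 V
Step 2 — R_th: zero the source — replace V1 by a short circuit (node 2 merges into node 0) — and find the resistance seen between A (node 1) and B (node 0).
Reduce the network between node 1 (A) and node 0 (B) by series/parallel combination:
  Rp1 = R1 ‖ R2 (parallel, both between nodes 0 and 1) = 1/(1/50 + 1/1000) = 47.62 Ω
R_th = 47.62 Ω
I_n = V_th/R_th = 4.762/47.62 = 0.1 A, and R_n = R_th = 47.62 Ω

Final answer: I_n = 0.1 A, R_n = 47.62 Ω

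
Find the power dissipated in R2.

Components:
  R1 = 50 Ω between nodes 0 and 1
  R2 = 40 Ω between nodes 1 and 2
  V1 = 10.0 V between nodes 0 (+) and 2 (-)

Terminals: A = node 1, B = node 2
Nodal analysis, taking node 2 as the 0 V reference.
Source V1 fixes V_0 = 10 V.
KCL at each unknown node (sum of currents leaving = 0; resistances in Ω):
  Node 1: (V_1 - 10)/50 + (V_1 - 0)/40 = 0
Collecting terms: 0.045 × V_1 = 0.2  =>  V_1 = 4.444 V
I_R2 = (V_1 - V_2)/R2 = (4.444 - 0)/40 = 0.1111 A
P_R2 = I_R2² × R2 = (0.1111)² × 40 = 0.4938 W

Final answer: 0.4938 W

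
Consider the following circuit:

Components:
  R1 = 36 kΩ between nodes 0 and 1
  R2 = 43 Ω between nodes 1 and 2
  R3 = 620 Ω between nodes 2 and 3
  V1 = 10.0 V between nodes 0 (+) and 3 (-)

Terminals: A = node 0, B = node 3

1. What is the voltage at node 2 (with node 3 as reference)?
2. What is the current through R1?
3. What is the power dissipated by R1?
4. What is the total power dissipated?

Nodal analysis, taking node 3 as the 0 V reference.
Source V1 fixes V_0 = 10 V.
KCL at each unknown node (sum of currents leaving = 0; resistances in Ω):
  Node 1: (V_1 - 10)/36000 + (V_1 - V_2)/43 = 0
  Node 2: (V_2 - V_1)/43 + (V_2 - 0)/620 = 0
Collecting terms (coefficients in siemens):
  0.02328·V_1 - 0.02326·V_2 = 0.0002778
  0.02487·V_2 - 0.02326·V_1 = 0
Determinant D = (0.02328)(0.02487) - (-0.02326)(-0.02326) = 0.0000382
V_1 = [(0.0002778)(0.02487) - (-0.02326)(0)]/D = 0.1808 V
V_2 = [(0.02328)(0) - (0.0002778)(-0.02326)]/D = 0.1691 V
Part 1:
  Read off the nodal solution: V_2 = 0.1691 V
Part 2:
  I_R1 = (V_0 - V_1)/R1 = (10 - 0.1808)/36000 = 0.0002728 A
  Magnitude: I_R1 = 0.0002728 A
Part 3:
  I_R1 = (V_0 - V_1)/R1 = (10 - 0.1808)/36000 = 0.0002728 A
  P_R1 = I_R1² × R1 = (0.0002728)² × 36000 = 0.002678 W
Part 4:
  Power in each resistor, P = (ΔV)²/R:
    P_R1 = (10 - 0.1808)²/36000 = 0.002678 W
    P_R2 = (0.1808 - 0.1691)²/43 = 0.000003199 W
    P_R3 = (0.1691 - 0)²/620 = 0.00004612 W
  P_total = P_R1 + P_R2 + P_R3 = 0.002728 W

Final answers:
1. V_2 = 0.1691 V
2. I_R1 = 0.0002728 A
3. P_R1 = 0.002678 W
4. P_total = 0.002728 W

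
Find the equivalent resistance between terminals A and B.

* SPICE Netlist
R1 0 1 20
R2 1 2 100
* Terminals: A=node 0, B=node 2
Reduce the network between node 0 (A) and node 2 (B) by series/parallel combination:
  Rs1 = R1 + R2 (series, joined only at node 1) = 20 + 100 = 120 Ω
R_eq = 120 Ω

Final answer: 120 Ω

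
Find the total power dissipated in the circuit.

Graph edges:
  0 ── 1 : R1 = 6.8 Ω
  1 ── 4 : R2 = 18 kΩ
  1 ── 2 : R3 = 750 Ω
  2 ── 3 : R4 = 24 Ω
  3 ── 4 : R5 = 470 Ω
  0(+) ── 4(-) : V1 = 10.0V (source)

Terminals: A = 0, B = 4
Nodal analysis, taking node 4 as the 0 V reference.
Source V1 fixes V_0 = 10 V.
KCL at each unknown node (sum of currents leaving = 0; resistances in Ω):
  Node 1: (V_1 - 10)/6.8 + (V_1 - 0)/18000 + (V_1 - V_2)/750 = 0
  Node 2: (V_2 - V_1)/750 + (V_2 - V_3)/24 = 0
  Node 3: (V_3 - V_2)/24 + (V_3 - 0)/470 = 0
Collecting terms (coefficients in siemens):
  0.1484·V_1 - 0.001333·V_2 = 1.471
  0.043·V_2 - 0.001333·V_1 - 0.04167·V_3 = 0
  0.04379·V_3 - 0.04167·V_2 = 0
Solving these 3 simultaneous equations (Gaussian elimination) gives:
  V_1 = 9.942 V, V_2 = 3.948 V, V_3 = 3.756 V
Power in each resistor, P = (ΔV)²/R:
  P_R1 = (10 - 9.942)²/6.8 = 0.0004964 W
  P_R2 = (9.942 - 0)²/18000 = 0.005491 W
  P_R3 = (9.942 - 3.948)²/750 = 0.0479 W
  P_R4 = (3.948 - 3.756)²/24 = 0.001533 W
  P_R5 = (3.756 - 0)²/470 = 0.03002 W
P_total = P_R1 + P_R2 + P_R3 + P_R4 + P_R5 = 0.08544 W

Final answer: 0.08544 W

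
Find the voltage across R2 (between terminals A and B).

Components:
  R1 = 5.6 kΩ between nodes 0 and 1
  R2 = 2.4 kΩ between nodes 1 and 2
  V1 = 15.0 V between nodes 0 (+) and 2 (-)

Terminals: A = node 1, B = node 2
R1 and R2 are in series across V1 (node 0 → node 1 → node 2), and the output A–B is taken across R2, so this is a voltage divider.
Series current: I = V1/(R1 + R2) = 15/(5600 + 2400) = 15/8000 = 0.001875 A
V_R2 = I × R2 = V1 × R2/(R1 + R2) = 15 × 2400/8000 = 4.5 V

Final answer: 4.5 V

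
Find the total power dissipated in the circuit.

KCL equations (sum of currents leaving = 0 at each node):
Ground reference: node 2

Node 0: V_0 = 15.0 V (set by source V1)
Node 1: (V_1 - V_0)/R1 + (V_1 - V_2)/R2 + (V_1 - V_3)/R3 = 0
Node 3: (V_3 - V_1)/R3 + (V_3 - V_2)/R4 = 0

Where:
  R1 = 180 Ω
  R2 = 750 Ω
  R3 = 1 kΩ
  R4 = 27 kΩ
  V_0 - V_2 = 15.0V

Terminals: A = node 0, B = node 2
Nodal analysis, taking node 2 as the 0 V reference.
Source V1 fixes V_0 = 15 V.
KCL at each unknown node (sum of currents leaving = 0; resistances in Ω):
  Node 1: (V_1 - 15)/180 + (V_1 - 0)/750 + (V_1 - V_3)/1000 = 0
  Node 3: (V_3 - V_1)/1000 + (V_3 - 0)/27000 = 0
Collecting terms (coefficients in siemens):
  0.007889·V_1 - 0.001·V_3 = 0.08333
  0.001037·V_3 - 0.001·V_1 = 0
Determinant D = (0.007889)(0.001037) - (-0.001)(-0.001) = 0.000007181
V_1 = [(0.08333)(0.001037) - (-0.001)(0)]/D = 12.03 V
V_3 = [(0.007889)(0) - (0.08333)(-0.001)]/D = 11.6 V
Power in each resistor, P = (ΔV)²/R:
  P_R1 = (15 - 12.03)²/180 = 0.04886 W
  P_R2 = (12.03 - 0)²/750 = 0.1931 W
  P_R3 = (12.03 - 11.6)²/1000 = 0.0001847 W
  P_R4 = (0 - 11.6)²/27000 = 0.004988 W
P_total = P_R1 + P_R2 + P_R3 + P_R4 = 0.2471 W

Final answer: 0.2471 W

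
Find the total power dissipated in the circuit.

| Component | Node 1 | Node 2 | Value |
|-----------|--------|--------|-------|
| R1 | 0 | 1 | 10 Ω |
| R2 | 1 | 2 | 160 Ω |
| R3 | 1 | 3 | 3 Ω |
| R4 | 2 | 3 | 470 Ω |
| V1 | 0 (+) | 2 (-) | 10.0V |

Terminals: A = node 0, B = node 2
Nodal analysis, taking node 2 as the 0 V reference.
Source V1 fixes V_0 = 10 V.
KCL at each unknown node (sum of currents leaving = 0; resistances in Ω):
  Node 1: (V_1 - 10)/10 + (V_1 - 0)/160 + (V_1 - V_3)/3 = 0
  Node 3: (V_3 - V_1)/3 + (V_3 - 0)/470 = 0
Collecting terms (coefficients in siemens):
  0.4396·V_1 - 0.3333·V_3 = 1
  0.3355·V_3 - 0.3333·V_1 = 0
Determinant D = (0.4396)(0.3355) - (-0.3333)(-0.3333) = 0.03635
V_1 = [(1)(0.3355) - (-0.3333)(0)]/D = 9.228 V
V_3 = [(0.4396)(0) - (1)(-0.3333)]/D = 9.17 V
Power in each resistor, P = (ΔV)²/R:
  P_R1 = (10 - 9.228)²/10 = 0.05958 W
  P_R2 = (9.228 - 0)²/160 = 0.5322 W
  P_R3 = (9.228 - 9.17)²/3 = 0.001142 W
  P_R4 = (0 - 9.17)²/470 = 0.1789 W
P_total = P_R1 + P_R2 + P_R3 + P_R4 = 0.7719 W

Final answer: 0.7719 W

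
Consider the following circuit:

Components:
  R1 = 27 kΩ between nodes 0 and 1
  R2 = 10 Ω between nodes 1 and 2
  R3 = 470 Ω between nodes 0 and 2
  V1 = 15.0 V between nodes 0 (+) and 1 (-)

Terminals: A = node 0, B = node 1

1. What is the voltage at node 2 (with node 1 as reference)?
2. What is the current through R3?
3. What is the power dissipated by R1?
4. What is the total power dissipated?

Nodal analysis, taking node 1 as the 0 V reference.
Source V1 fixes V_0 = 15 V.
KCL at each unknown node (sum of currents leaving = 0; resistances in Ω):
  Node 2: (V_2 - 0)/10 + (V_2 - 15)/470 = 0
Collecting terms: 0.1021 × V_2 = 0.03191  =>  V_2 = 0.3125 V
Part 1:
  Read off the nodal solution: V_2 = 0.3125 V
Part 2:
  I_R3 = (V_0 - V_2)/R3 = (15 - 0.3125)/470 = 0.03125 A
  Magnitude: I_R3 = 0.03125 A
Part 3:
  I_R1 = (V_0 - V_1)/R1 = (15 - 0)/27000 = 0.0005556 A
  P_R1 = I_R1² × R1 = (0.0005556)² × 27000 = 0.008333 W
Part 4:
  Power in each resistor, P = (ΔV)²/R:
    P_R1 = (15 - 0)²/27000 = 0.008333 W
    P_R2 = (0 - 0.3125)²/10 = 0.009766 W
    P_R3 = (15 - 0.3125)²/470 = 0.459 W
  P_total = P_R1 + P_R2 + P_R3 = 0.4771 W

Final answers:
1. V_2 = 0.3125 V
2. I_R3 = 0.03125 A
3. P_R1 = 0.008333 W
4. P_total = 0.4771 W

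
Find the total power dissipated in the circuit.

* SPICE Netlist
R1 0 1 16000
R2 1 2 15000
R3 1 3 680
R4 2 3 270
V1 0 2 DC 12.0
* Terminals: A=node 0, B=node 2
Nodal analysis, taking node 2 as the 0 V reference.
Source V1 fixes V_0 = 12 V.
KCL at each unknown node (sum of currents leaving = 0; resistances in Ω):
  Node 1: (V_1 - 12)/16000 + (V_1 - 0)/15000 + (V_1 - V_3)/680 = 0
  Node 3: (V_3 - V_1)/680 + (V_3 - 0)/270 = 0
Collecting terms (coefficients in siemens):
  0.0016·V_1 - 0.001471·V_3 = 0.00075
  0.005174·V_3 - 0.001471·V_1 = 0
Determinant D = (0.0016)(0.005174) - (-0.001471)(-0.001471) = 0.000006115
V_1 = [(0.00075)(0.005174) - (-0.001471)(0)]/D = 0.6346 V
V_3 = [(0.0016)(0) - (0.00075)(-0.001471)]/D = 0.1804 V
Power in each resistor, P = (ΔV)²/R:
  P_R1 = (12 - 0.6346)²/16000 = 0.008073 W
  P_R2 = (0.6346 - 0)²/15000 = 0.00002685 W
  P_R3 = (0.6346 - 0.1804)²/680 = 0.0003035 W
  P_R4 = (0 - 0.1804)²/270 = 0.0001205 W
P_total = P_R1 + P_R2 + P_R3 + P_R4 = 0.008524 W

Final answer: 0.008524 W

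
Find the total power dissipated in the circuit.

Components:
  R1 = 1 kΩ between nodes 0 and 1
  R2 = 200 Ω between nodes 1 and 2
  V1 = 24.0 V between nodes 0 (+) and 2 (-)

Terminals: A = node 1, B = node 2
Nodal analysis, taking node 2 as the 0 V reference.
Source V1 fixes V_0 = 24 V.
KCL at each unknown node (sum of currents leaving = 0; resistances in Ω):
  Node 1: (V_1 - 24)/1000 + (V_1 - 0)/200 = 0
Collecting terms: 0.006 × V_1 = 0.024  =>  V_1 = 4 V
Power in each resistor, P = (ΔV)²/R:
  P_R1 = (24 - 4)²/1000 = 0.4 W
  P_R2 = (4 - 0)²/200 = 0.08 W
P_total = P_R1 + P_R2 = 0.48 W

Final answer: 0.48 W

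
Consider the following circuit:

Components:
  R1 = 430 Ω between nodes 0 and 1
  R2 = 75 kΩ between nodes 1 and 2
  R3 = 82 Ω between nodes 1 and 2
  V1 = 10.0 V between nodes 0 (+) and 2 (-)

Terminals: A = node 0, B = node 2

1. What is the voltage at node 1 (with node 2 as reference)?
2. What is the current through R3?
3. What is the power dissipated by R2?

Nodal analysis, taking node 2 as the 0 V reference.
Source V1 fixes V_0 = 10 V.
KCL at each unknown node (sum of currents leaving = 0; resistances in Ω):
  Node 1: (V_1 - 10)/430 + (V_1 - 0)/75000 + (V_1 - 0)/82 = 0
Collecting terms: 0.01453 × V_1 = 0.02326  =>  V_1 = 1.6 V
Part 1:
  Read off the nodal solution: V_1 = 1.6 V
Part 2:
  I_R3 = (V_1 - V_2)/R3 = (1.6 - 0)/82 = 0.01951 A
  Magnitude: I_R3 = 0.01951 A
Part 3:
  I_R2 = (V_1 - V_2)/R2 = (1.6 - 0)/75000 = 0.00002133 A
  P_R2 = I_R2² × R2 = (0.00002133)² × 75000 = 0.00003414 W

Final answers:
1. V_1 = 1.6 V
2. I_R3 = 0.01951 A
3. P_R2 = 3.414e-05 W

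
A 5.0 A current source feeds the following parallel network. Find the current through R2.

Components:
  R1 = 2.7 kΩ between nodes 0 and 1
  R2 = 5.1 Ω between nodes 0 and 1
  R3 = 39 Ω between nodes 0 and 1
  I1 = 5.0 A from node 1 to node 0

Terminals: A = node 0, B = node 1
All resistors sit directly between nodes 0 and 1, so they are in parallel and share one voltage V; the full source current 5 A splits among them.
1/R_par = 1/2700 + 1/5.1 + 1/39 = 0.2221 S  =>  R_par = 4.503 Ω
V = I × R_par = 5 × 4.503 = 22.51 V
I_R2 = V/R2 = 22.51/5.1 = 4.414 A

Final answer: 4.414 A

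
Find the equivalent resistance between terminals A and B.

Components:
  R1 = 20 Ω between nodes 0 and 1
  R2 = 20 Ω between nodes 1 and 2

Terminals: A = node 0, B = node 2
Reduce the network between node 0 (A) and node 2 (B) by series/parallel combination:
  Rs1 = R1 + R2 (series, joined only at node 1) = 20 + 20 = 40 Ω
R_eq = 40 Ω

Final answer: 40 Ω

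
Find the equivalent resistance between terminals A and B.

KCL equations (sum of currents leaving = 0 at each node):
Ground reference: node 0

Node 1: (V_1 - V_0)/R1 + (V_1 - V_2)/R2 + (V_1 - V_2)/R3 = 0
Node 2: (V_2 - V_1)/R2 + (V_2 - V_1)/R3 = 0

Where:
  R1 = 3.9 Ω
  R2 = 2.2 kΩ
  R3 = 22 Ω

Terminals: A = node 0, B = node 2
Reduce the network between node 0 (A) and node 2 (B) by series/parallel combination:
  Rp1 = R2 ‖ R3 (parallel, both between nodes 1 and 2) = 1/(1/2200 + 1/22) = 21.78 Ω
  Rs1 = R1 + Rp1 (series, joined only at node 1) = 3.9 + 21.78 = 25.68 Ω
R_eq = 25.68 Ω

Final answer: 25.68 Ω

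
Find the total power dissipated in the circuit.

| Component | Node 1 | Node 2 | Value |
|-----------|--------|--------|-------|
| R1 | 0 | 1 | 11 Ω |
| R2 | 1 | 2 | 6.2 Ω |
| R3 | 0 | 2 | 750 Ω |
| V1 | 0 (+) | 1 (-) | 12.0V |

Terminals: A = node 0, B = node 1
Nodal analysis, taking node 1 as the 0 V reference.
Source V1 fixes V_0 = 12 V.
KCL at each unknown node (sum of currents leaving = 0; resistances in Ω):
  Node 2: (V_2 - 0)/6.2 + (V_2 - 12)/750 = 0
Collecting terms: 0.1626 × V_2 = 0.016  =>  V_2 = 0.09839 V
Power in each resistor, P = (ΔV)²/R:
  P_R1 = (12 - 0)²/11 = 13.09 W
  P_R2 = (0 - 0.09839)²/6.2 = 0.001561 W
  P_R3 = (12 - 0.09839)²/750 = 0.1889 W
P_total = P_R1 + P_R2 + P_R3 = 13.28 W

Final answer: 13.28 W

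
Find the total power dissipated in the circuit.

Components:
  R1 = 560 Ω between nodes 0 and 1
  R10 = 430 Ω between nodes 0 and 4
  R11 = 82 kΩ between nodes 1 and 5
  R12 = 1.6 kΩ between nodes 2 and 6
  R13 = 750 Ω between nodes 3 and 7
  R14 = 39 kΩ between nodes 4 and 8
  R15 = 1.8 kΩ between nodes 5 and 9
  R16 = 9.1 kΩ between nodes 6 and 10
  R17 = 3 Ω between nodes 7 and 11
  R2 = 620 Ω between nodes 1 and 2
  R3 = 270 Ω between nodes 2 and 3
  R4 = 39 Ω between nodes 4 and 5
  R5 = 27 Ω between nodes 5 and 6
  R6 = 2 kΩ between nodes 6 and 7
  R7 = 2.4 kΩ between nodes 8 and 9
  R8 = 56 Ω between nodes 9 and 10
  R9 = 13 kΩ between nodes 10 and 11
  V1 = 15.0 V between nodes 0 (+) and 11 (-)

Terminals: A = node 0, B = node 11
Nodal analysis, taking node 11 as the 0 V reference.
Source V1 fixes V_0 = 15 V.
KCL at each unknown node (sum of currents leaving = 0; resistances in Ω):
  Node 1: (V_1 - 15)/560 + (V_1 - V_2)/620 + (V_1 - V_5)/82000 = 0
  Node 2: (V_2 - V_1)/620 + (V_2 - V_3)/270 + (V_2 - V_6)/1600 = 0
  Node 3: (V_3 - V_2)/270 + (V_3 - V_7)/750 = 0
  Node 4: (V_4 - V_5)/39 + (V_4 - 15)/430 + (V_4 - V_8)/39000 = 0
  Node 5: (V_5 - V_4)/39 + (V_5 - V_6)/27 + (V_5 - V_1)/82000 + (V_5 - V_9)/1800 = 0
  Node 6: (V_6 - V_5)/27 + (V_6 - V_7)/2000 + (V_6 - V_2)/1600 + (V_6 - V_10)/9100 = 0
  Node 7: (V_7 - V_6)/2000 + (V_7 - V_3)/750 + (V_7 - 0)/3 = 0
  Node 8: (V_8 - V_9)/2400 + (V_8 - V_4)/39000 = 0
  Node 9: (V_9 - V_8)/2400 + (V_9 - V_10)/56 + (V_9 - V_5)/1800 = 0
  Node 10: (V_10 - V_9)/56 + (V_10 - 0)/13000 + (V_10 - V_6)/9100 = 0
Collecting terms (coefficients in siemens):
  0.003411·V_1 - 0.001613·V_2 - 0.0000122·V_5 = 0.02679
  0.005942·V_2 - 0.001613·V_1 - 0.003704·V_3 - 0.000625·V_6 = 0
  0.005037·V_3 - 0.003704·V_2 - 0.001333·V_7 = 0
  0.02799·V_4 - 0.02564·V_5 - 0.00002564·V_8 = 0.03488
  0.06325·V_5 - 0.0000122·V_1 - 0.02564·V_4 - 0.03704·V_6 - 0.0005556·V_9 = 0
  0.03827·V_6 - 0.000625·V_2 - 0.03704·V_5 - 0.0005·V_7 - 0.0001099·V_10 = 0
  0.3352·V_7 - 0.001333·V_3 - 0.0005·V_6 = 0
  0.0004423·V_8 - 0.00002564·V_4 - 0.0004167·V_9 = 0
  0.01883·V_9 - 0.0005556·V_5 - 0.0004167·V_8 - 0.01786·V_10 = 0
  0.01804·V_10 - 0.0001099·V_6 - 0.01786·V_9 = 0
Solving these 10 simultaneous equations (Gaussian elimination) gives:
  V_1 = 11.68 V, V_2 = 7.999 V, V_3 = 5.892 V, V_4 = 11.51 V
  V_5 = 11.2 V, V_6 = 10.99 V, V_7 = 0.03984 V, V_8 = 10.15 V
  V_9 = 10.06 V, V_10 = 10.02 V
Power in each resistor, P = (ΔV)²/R:
  P_R1 = (15 - 11.68)²/560 = 0.01973 W
  P_R2 = (11.68 - 7.999)²/620 = 0.02181 W
  P_R3 = (7.999 - 5.892)²/270 = 0.01644 W
  P_R4 = (11.51 - 11.2)²/39 = 0.002546 W
  P_R5 = (11.2 - 10.99)²/27 = 0.001501 W
  P_R6 = (10.99 - 0.03984)²/2000 = 0.06 W
  P_R7 = (10.15 - 10.06)²/2400 = 0.000002938 W
  P_R8 = (10.06 - 10.02)²/56 = 0.00002474 W
  P_R9 = (10.02 - 0)²/13000 = 0.007731 W
  P_R10 = (15 - 11.51)²/430 = 0.02832 W
  P_R11 = (11.68 - 11.2)²/82000 = 0.00000281 W
  P_R12 = (7.999 - 10.99)²/1600 = 0.005608 W
  P_R13 = (5.892 - 0.03984)²/750 = 0.04566 W
  P_R14 = (11.51 - 10.15)²/39000 = 0.00004774 W
  P_R15 = (11.2 - 10.06)²/1800 = 0.0007136 W
  P_R16 = (10.99 - 10.02)²/9100 = 0.0001032 W
  P_R17 = (0.03984 - 0)²/3 = 0.0005291 W
P_total = P_R1 + P_R2 + P_R3 + P_R4 + P_R5 + P_R6 + P_R7 + P_R8 + P_R9 + P_R10 + P_R11 + P_R12 + P_R13 + P_R14 + P_R15 + P_R16 + P_R17 = 0.2108 W

Final answer: 0.2108 W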